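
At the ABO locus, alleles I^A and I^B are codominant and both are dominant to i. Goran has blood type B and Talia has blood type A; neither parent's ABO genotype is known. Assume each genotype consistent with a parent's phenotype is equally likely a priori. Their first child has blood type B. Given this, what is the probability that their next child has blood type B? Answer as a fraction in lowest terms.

5/12

Possible genotypes: Goran ∈ {I^B I^B, I^B i}; Talia ∈ {I^A I^A, I^A i}.
Weight each parental genotype pair by prior × P(type-B child):
  I^B I^B × I^A i: posterior weight 2/3; P(next child type B) = 1/2.
  I^B i × I^A i: posterior weight 1/3; P(next child type B) = 1/4.
Weighted sum = 5/12.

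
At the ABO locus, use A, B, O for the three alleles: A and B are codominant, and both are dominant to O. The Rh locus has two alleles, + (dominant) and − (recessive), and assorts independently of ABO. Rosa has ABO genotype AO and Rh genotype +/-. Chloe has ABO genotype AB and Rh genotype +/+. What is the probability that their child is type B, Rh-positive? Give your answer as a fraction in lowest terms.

1/4

ABO cross AO × AB → offspring phenotypes: 1/2 A, 1/4 B, 1/4 AB.
Rh cross +/- × +/+ → 1 Rh+.
Independent loci: P(type B, Rh-positive) = 1/4 × 1 = 1/4.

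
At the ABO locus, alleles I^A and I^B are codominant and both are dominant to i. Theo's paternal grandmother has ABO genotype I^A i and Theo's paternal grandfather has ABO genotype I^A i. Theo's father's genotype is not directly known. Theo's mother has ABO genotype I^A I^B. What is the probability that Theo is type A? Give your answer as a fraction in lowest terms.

Theo's father's ABO genotype from I^A i × I^A i: 1/4 I^A I^A, 1/2 I^A i, 1/4 i i.
Crossing each possibility with the mother I^A I^B and summing P(type A): 1/4·1/2 + 1/2·1/2 + 1/4·1/2 = 1/2.

1/2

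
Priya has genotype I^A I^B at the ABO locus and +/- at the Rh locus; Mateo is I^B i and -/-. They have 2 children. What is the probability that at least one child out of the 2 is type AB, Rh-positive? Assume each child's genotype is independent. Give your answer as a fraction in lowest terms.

ABO cross I^A I^B × I^B i → 1/4 A, 1/2 B, 1/4 AB.
Rh cross +/- × -/- → 1/2 Rh+, 1/2 Rh-; so P(type AB, Rh-positive) = 1/4 × 1/2 = 1/8 per child.
P(none) = (7/8)^2 = 49/64; P(at least one) = 1 − 49/64 = 15/64.

15/64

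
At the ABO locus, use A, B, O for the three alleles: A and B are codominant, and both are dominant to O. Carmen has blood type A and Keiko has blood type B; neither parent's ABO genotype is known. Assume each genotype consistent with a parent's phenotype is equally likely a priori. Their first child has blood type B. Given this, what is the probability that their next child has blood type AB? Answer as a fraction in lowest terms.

5/12

Possible genotypes: Carmen ∈ {AA, AO}; Keiko ∈ {BB, BO}.
Weight each parental genotype pair by prior × P(type-B child):
  AO × BB: posterior weight 2/3; P(next child type AB) = 1/2.
  AO × BO: posterior weight 1/3; P(next child type AB) = 1/4.
Weighted sum = 5/12.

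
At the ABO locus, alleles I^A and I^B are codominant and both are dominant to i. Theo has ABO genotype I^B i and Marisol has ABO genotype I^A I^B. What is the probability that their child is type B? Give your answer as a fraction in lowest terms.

1/2

ABO cross I^B i × I^A I^B → offspring phenotypes: 1/4 A, 1/2 B, 1/4 AB.
So P(type B) = 1/2.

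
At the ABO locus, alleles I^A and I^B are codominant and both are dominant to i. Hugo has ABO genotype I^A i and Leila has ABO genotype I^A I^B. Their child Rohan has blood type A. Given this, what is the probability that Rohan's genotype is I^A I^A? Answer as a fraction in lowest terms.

Cross I^A i × I^A I^B → 1/4 I^A I^A, 1/4 I^A I^B, 1/4 I^A i, 1/4 I^B i.
Type-A genotypes among offspring: I^A I^A (1/4), I^A i (1/4); total 1/2.
P(I^A I^A | type A) = (1/4) / (1/2) = 1/2.

1/2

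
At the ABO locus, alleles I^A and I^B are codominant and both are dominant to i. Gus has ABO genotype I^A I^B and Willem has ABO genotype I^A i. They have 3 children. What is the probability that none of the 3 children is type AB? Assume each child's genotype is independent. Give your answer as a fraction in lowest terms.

ABO cross I^A I^B × I^A i → 1/2 A, 1/4 B, 1/4 AB.
So P(type AB) = 1/4 per child.
P(not type AB) = 3/4 for one child; (3/4)^3 = 27/64.

27/64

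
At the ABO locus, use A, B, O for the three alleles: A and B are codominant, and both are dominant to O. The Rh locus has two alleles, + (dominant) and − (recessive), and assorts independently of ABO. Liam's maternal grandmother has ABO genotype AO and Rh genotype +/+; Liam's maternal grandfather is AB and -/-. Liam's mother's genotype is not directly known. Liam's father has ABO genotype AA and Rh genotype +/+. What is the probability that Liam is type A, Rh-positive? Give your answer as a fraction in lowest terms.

Liam's mother's ABO genotype from AO × AB: 1/4 AA, 1/4 AB, 1/4 AO, 1/4 BO.
Crossing each possibility with the father AA and summing P(type A): 1/4·1 + 1/4·1/2 + 1/4·1 + 1/4·1/2 = 3/4.
Similarly for Rh via the mother's Rh distribution: P(Rh+) = 1.
Independent loci: 3/4 × 1 = 3/4.

3/4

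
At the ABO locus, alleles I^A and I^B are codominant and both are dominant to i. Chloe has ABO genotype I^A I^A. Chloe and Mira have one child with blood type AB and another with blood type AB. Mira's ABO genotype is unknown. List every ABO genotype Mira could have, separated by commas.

For each candidate genotype of Mira, check whether crossing it with I^A I^A can produce every observed child phenotype.
  I^A I^A → possible child types {A} ✗
  I^A I^B → possible child types {A, AB} ✓
  I^A i → possible child types {A} ✗
  I^B I^B → possible child types {AB} ✓
  I^B i → possible child types {A, AB} ✓
  i i → possible child types {A} ✗

I^A I^B, I^B I^B, I^B i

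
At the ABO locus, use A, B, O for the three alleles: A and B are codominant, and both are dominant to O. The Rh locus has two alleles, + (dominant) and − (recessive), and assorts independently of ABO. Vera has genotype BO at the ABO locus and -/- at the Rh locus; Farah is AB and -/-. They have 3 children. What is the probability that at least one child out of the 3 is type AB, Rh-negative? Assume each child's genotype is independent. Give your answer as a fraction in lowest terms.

ABO cross BO × AB → 1/4 A, 1/2 B, 1/4 AB.
Rh cross -/- × -/- → 1 Rh-; so P(type AB, Rh-negative) = 1/4 × 1 = 1/4 per child.
P(none) = (3/4)^3 = 27/64; P(at least one) = 1 − 27/64 = 37/64.

37/64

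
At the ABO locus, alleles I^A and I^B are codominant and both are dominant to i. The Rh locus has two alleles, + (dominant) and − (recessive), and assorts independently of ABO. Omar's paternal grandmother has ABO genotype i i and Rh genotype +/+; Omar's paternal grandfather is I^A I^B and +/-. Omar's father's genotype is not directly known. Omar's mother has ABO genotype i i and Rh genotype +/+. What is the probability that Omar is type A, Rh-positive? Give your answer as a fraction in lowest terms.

1/4

Omar's father's ABO genotype from i i × I^A I^B: 1/2 I^A i, 1/2 I^B i.
Crossing each possibility with the mother i i and summing P(type A): 1/2·1/2 + 1/2·0 = 1/4.
Similarly for Rh via the father's Rh distribution: P(Rh+) = 1.
Independent loci: 1/4 × 1 = 1/4.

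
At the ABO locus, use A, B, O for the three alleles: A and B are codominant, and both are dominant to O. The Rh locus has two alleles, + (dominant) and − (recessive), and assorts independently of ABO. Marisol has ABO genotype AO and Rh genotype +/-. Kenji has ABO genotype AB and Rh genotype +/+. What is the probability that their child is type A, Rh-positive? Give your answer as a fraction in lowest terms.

1/2

ABO cross AO × AB → offspring phenotypes: 1/2 A, 1/4 B, 1/4 AB.
Rh cross +/- × +/+ → 1 Rh+.
Independent loci: P(type A, Rh-positive) = 1/2 × 1 = 1/2.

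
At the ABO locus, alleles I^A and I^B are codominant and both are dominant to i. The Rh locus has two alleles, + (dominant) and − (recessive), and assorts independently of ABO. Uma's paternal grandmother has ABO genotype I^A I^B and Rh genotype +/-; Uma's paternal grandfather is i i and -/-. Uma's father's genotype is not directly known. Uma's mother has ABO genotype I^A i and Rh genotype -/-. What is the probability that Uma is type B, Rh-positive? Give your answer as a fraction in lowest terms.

Uma's father's ABO genotype from I^A I^B × i i: 1/2 I^A i, 1/2 I^B i.
Crossing each possibility with the mother I^A i and summing P(type B): 1/2·0 + 1/2·1/4 = 1/8.
Similarly for Rh via the father's Rh distribution: P(Rh+) = 1/4.
Independent loci: 1/8 × 1/4 = 1/32.

1/32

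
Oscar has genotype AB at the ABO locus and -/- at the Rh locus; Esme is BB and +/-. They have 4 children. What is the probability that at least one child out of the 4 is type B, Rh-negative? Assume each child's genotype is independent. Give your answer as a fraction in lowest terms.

175/256

ABO cross AB × BB → 1/2 B, 1/2 AB.
Rh cross -/- × +/- → 1/2 Rh+, 1/2 Rh-; so P(type B, Rh-negative) = 1/2 × 1/2 = 1/4 per child.
P(none) = (3/4)^4 = 81/256; P(at least one) = 1 − 81/256 = 175/256.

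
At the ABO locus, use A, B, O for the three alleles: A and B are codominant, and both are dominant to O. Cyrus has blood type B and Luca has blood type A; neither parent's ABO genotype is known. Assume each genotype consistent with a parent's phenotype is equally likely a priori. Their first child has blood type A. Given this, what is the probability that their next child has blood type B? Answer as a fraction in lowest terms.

Possible genotypes: Cyrus ∈ {BB, BO}; Luca ∈ {AA, AO}.
Weight each parental genotype pair by prior × P(type-A child):
  BO × AA: posterior weight 2/3; P(next child type B) = 0.
  BO × AO: posterior weight 1/3; P(next child type B) = 1/4.
Weighted sum = 1/12.

1/12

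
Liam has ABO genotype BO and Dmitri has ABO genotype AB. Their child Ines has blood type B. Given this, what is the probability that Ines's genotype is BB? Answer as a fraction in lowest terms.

1/2

Cross BO × AB → 1/4 AB, 1/4 AO, 1/4 BB, 1/4 BO.
Type-B genotypes among offspring: BB (1/4), BO (1/4); total 1/2.
P(BB | type B) = (1/4) / (1/2) = 1/2.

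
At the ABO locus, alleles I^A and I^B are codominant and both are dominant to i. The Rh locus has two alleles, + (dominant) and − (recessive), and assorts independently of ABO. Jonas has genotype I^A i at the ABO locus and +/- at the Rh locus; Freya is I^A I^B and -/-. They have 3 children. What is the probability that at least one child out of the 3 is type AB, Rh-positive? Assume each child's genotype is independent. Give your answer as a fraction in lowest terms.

169/512

ABO cross I^A i × I^A I^B → 1/2 A, 1/4 B, 1/4 AB.
Rh cross +/- × -/- → 1/2 Rh+, 1/2 Rh-; so P(type AB, Rh-positive) = 1/4 × 1/2 = 1/8 per child.
P(none) = (7/8)^3 = 343/512; P(at least one) = 1 − 343/512 = 169/512.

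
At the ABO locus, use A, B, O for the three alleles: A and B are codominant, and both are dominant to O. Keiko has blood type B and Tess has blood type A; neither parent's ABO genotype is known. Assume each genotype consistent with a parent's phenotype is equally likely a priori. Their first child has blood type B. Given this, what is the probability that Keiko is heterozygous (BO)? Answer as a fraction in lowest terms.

1/3

Possible genotypes: Keiko ∈ {BB, BO}; Tess ∈ {AA, AO}.
Weight each parental genotype pair by prior × P(type-B child):
  BB × AO: posterior weight 2/3.
  BO × AO: posterior weight 1/3.
Sum the posterior weight over pairs where Keiko is BO: 1/3.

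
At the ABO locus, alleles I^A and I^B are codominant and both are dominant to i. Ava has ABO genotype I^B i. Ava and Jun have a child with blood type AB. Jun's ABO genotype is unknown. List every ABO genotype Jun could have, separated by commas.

I^A I^A, I^A I^B, I^A i

For each candidate genotype of Jun, check whether crossing it with I^B i can produce every observed child phenotype.
  I^A I^A → possible child types {A, AB} ✓
  I^A I^B → possible child types {A, B, AB} ✓
  I^A i → possible child types {O, A, B, AB} ✓
  I^B I^B → possible child types {B} ✗
  I^B i → possible child types {O, B} ✗
  i i → possible child types {O, B} ✗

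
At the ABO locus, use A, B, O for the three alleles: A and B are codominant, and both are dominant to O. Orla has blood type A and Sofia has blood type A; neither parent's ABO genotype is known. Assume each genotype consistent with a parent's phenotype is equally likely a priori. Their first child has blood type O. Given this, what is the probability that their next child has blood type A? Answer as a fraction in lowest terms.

3/4

Possible genotypes: Orla ∈ {AA, AO}; Sofia ∈ {AA, AO}.
Weight each parental genotype pair by prior × P(type-O child):
  AO × AO: posterior weight 1; P(next child type A) = 3/4.
Weighted sum = 3/4.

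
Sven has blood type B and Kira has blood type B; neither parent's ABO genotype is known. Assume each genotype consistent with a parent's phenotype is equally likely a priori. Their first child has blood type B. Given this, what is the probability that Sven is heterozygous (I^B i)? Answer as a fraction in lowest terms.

7/15

Possible genotypes: Sven ∈ {I^B I^B, I^B i}; Kira ∈ {I^B I^B, I^B i}.
Weight each parental genotype pair by prior × P(type-B child):
  I^B I^B × I^B I^B: posterior weight 4/15.
  I^B I^B × I^B i: posterior weight 4/15.
  I^B i × I^B I^B: posterior weight 4/15.
  I^B i × I^B i: posterior weight 1/5.
Sum the posterior weight over pairs where Sven is I^B i: 7/15.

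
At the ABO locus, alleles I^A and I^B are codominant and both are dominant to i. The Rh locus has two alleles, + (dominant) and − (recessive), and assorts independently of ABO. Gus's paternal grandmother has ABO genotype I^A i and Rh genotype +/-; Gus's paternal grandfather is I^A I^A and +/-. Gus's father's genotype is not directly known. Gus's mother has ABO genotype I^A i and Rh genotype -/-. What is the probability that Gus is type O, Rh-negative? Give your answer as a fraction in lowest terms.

Gus's father's ABO genotype from I^A i × I^A I^A: 1/2 I^A I^A, 1/2 I^A i.
Crossing each possibility with the mother I^A i and summing P(type O): 1/2·0 + 1/2·1/4 = 1/8.
Similarly for Rh via the father's Rh distribution: P(Rh-) = 1/2.
Independent loci: 1/8 × 1/2 = 1/16.

1/16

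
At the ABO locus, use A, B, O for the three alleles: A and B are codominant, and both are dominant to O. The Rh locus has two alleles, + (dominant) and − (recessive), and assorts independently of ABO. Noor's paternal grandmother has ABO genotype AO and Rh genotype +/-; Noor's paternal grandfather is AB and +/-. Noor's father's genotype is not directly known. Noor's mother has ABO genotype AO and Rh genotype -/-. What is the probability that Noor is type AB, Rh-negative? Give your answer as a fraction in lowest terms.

1/16

Noor's father's ABO genotype from AO × AB: 1/4 AA, 1/4 AB, 1/4 AO, 1/4 BO.
Crossing each possibility with the mother AO and summing P(type AB): 1/4·0 + 1/4·1/4 + 1/4·0 + 1/4·1/4 = 1/8.
Similarly for Rh via the father's Rh distribution: P(Rh-) = 1/2.
Independent loci: 1/8 × 1/2 = 1/16.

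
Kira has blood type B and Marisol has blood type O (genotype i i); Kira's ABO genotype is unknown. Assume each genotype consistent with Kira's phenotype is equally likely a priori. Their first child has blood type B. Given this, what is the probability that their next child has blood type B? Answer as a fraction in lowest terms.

5/6

Possible genotypes: Kira ∈ {I^B I^B, I^B i}; Marisol ∈ {i i}.
Weight each parental genotype pair by prior × P(type-B child):
  I^B I^B × i i: posterior weight 2/3; P(next child type B) = 1.
  I^B i × i i: posterior weight 1/3; P(next child type B) = 1/2.
Weighted sum = 5/6.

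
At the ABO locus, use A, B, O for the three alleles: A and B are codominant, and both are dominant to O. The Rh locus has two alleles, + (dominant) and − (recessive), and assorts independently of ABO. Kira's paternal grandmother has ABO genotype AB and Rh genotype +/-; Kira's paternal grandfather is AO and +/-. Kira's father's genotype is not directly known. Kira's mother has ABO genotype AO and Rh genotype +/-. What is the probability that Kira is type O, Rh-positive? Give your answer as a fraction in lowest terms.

3/32

Kira's father's ABO genotype from AB × AO: 1/4 AA, 1/4 AB, 1/4 AO, 1/4 BO.
Crossing each possibility with the mother AO and summing P(type O): 1/4·0 + 1/4·0 + 1/4·1/4 + 1/4·1/4 = 1/8.
Similarly for Rh via the father's Rh distribution: P(Rh+) = 3/4.
Independent loci: 1/8 × 3/4 = 3/32.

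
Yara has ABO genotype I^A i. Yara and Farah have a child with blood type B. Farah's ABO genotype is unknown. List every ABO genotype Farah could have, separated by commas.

For each candidate genotype of Farah, check whether crossing it with I^A i can produce every observed child phenotype.
  I^A I^A → possible child types {A} ✗
  I^A I^B → possible child types {A, B, AB} ✓
  I^A i → possible child types {O, A} ✗
  I^B I^B → possible child types {B, AB} ✓
  I^B i → possible child types {O, A, B, AB} ✓
  i i → possible child types {O, A} ✗

I^A I^B, I^B I^B, I^B i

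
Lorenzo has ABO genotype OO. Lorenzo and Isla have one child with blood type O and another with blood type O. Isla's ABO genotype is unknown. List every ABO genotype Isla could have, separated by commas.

AO, BO, OO

For each candidate genotype of Isla, check whether crossing it with OO can produce every observed child phenotype.
  AA → possible child types {A} ✗
  AB → possible child types {A, B} ✗
  AO → possible child types {O, A} ✓
  BB → possible child types {B} ✗
  BO → possible child types {O, B} ✓
  OO → possible child types {O} ✓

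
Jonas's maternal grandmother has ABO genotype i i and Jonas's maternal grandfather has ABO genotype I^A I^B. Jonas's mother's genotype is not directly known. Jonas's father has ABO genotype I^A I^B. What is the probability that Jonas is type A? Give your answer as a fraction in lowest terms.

Jonas's mother's ABO genotype from i i × I^A I^B: 1/2 I^A i, 1/2 I^B i.
Crossing each possibility with the father I^A I^B and summing P(type A): 1/2·1/2 + 1/2·1/4 = 3/8.

3/8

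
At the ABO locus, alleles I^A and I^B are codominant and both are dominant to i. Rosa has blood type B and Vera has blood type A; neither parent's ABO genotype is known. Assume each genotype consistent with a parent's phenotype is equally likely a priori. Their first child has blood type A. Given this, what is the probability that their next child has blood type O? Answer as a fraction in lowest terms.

Possible genotypes: Rosa ∈ {I^B I^B, I^B i}; Vera ∈ {I^A I^A, I^A i}.
Weight each parental genotype pair by prior × P(type-A child):
  I^B i × I^A I^A: posterior weight 2/3; P(next child type O) = 0.
  I^B i × I^A i: posterior weight 1/3; P(next child type O) = 1/4.
Weighted sum = 1/12.

1/12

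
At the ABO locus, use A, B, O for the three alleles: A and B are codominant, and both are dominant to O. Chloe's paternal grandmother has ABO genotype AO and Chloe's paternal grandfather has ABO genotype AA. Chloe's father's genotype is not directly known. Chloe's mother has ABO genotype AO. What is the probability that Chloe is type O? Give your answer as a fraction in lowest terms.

1/8

Chloe's father's ABO genotype from AO × AA: 1/2 AA, 1/2 AO.
Crossing each possibility with the mother AO and summing P(type O): 1/2·0 + 1/2·1/4 = 1/8.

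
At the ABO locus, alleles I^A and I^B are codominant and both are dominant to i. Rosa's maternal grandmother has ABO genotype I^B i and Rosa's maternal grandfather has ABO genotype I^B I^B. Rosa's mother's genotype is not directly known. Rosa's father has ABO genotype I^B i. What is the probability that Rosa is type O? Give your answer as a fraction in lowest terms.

Rosa's mother's ABO genotype from I^B i × I^B I^B: 1/2 I^B I^B, 1/2 I^B i.
Crossing each possibility with the father I^B i and summing P(type O): 1/2·0 + 1/2·1/4 = 1/8.

1/8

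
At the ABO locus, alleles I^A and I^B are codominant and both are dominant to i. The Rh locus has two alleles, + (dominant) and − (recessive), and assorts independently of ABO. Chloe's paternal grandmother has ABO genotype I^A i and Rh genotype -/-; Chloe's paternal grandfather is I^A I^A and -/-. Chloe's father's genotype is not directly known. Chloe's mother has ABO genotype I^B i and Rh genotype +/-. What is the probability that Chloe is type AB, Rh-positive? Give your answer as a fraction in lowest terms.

3/16

Chloe's father's ABO genotype from I^A i × I^A I^A: 1/2 I^A I^A, 1/2 I^A i.
Crossing each possibility with the mother I^B i and summing P(type AB): 1/2·1/2 + 1/2·1/4 = 3/8.
Similarly for Rh via the father's Rh distribution: P(Rh+) = 1/2.
Independent loci: 3/8 × 1/2 = 3/16.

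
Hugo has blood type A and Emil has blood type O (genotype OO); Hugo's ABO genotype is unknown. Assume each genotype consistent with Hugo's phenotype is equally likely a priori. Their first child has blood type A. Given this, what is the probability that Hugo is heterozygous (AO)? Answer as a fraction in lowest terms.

Possible genotypes: Hugo ∈ {AA, AO}; Emil ∈ {OO}.
Weight each parental genotype pair by prior × P(type-A child):
  AA × OO: posterior weight 2/3.
  AO × OO: posterior weight 1/3.
Sum the posterior weight over pairs where Hugo is AO: 1/3.

1/3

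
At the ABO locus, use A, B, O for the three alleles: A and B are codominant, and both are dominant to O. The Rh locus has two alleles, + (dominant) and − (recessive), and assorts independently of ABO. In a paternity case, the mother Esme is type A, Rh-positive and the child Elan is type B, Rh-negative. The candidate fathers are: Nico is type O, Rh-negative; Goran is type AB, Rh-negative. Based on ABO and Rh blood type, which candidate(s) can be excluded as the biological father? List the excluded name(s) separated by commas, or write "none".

Nico

A candidate is excluded only if no genotype consistent with his phenotype could produce a type B, Rh-negative child with a type A, Rh-positive mother.
Nico (type O, Rh-): no genotype consistent with that phenotype can produce a type-B Rh- child with a type-A mother.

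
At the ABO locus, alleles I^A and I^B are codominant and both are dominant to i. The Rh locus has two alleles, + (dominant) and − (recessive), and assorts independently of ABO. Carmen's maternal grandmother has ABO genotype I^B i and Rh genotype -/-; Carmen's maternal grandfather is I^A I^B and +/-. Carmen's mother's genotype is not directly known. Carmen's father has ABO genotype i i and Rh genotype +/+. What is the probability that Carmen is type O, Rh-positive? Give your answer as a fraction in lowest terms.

1/4

Carmen's mother's ABO genotype from I^B i × I^A I^B: 1/4 I^A I^B, 1/4 I^A i, 1/4 I^B I^B, 1/4 I^B i.
Crossing each possibility with the father i i and summing P(type O): 1/4·0 + 1/4·1/2 + 1/4·0 + 1/4·1/2 = 1/4.
Similarly for Rh via the mother's Rh distribution: P(Rh+) = 1.
Independent loci: 1/4 × 1 = 1/4.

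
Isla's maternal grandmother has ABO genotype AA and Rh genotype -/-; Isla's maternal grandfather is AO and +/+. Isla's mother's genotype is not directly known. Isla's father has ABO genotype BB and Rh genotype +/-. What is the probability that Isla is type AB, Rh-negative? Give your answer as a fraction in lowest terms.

Isla's mother's ABO genotype from AA × AO: 1/2 AA, 1/2 AO.
Crossing each possibility with the father BB and summing P(type AB): 1/2·1 + 1/2·1/2 = 3/4.
Similarly for Rh via the mother's Rh distribution: P(Rh-) = 1/4.
Independent loci: 3/4 × 1/4 = 3/16.

3/16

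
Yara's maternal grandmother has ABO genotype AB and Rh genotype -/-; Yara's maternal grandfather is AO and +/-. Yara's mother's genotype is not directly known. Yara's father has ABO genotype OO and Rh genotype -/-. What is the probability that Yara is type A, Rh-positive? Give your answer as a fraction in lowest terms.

1/8

Yara's mother's ABO genotype from AB × AO: 1/4 AA, 1/4 AB, 1/4 AO, 1/4 BO.
Crossing each possibility with the father OO and summing P(type A): 1/4·1 + 1/4·1/2 + 1/4·1/2 + 1/4·0 = 1/2.
Similarly for Rh via the mother's Rh distribution: P(Rh+) = 1/4.
Independent loci: 1/2 × 1/4 = 1/8.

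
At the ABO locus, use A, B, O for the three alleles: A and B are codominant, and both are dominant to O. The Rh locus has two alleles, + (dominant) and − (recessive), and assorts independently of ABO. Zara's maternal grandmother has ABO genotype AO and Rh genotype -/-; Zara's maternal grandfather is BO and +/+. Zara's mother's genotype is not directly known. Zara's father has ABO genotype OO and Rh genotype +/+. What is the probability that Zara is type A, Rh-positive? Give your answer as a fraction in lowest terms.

1/4

Zara's mother's ABO genotype from AO × BO: 1/4 AB, 1/4 AO, 1/4 BO, 1/4 OO.
Crossing each possibility with the father OO and summing P(type A): 1/4·1/2 + 1/4·1/2 + 1/4·0 + 1/4·0 = 1/4.
Similarly for Rh via the mother's Rh distribution: P(Rh+) = 1.
Independent loci: 1/4 × 1 = 1/4.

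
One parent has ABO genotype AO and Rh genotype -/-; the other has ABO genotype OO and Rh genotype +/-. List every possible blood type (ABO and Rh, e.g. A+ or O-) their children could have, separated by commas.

O+, O-, A+, A-

Gametes from AO × OO give offspring ABO genotypes AO, OO, i.e. phenotypes O, A.
Rh cross -/- × +/- → phenotypes Rh+, Rh-.
Combining independently: O+, O-, A+, A-.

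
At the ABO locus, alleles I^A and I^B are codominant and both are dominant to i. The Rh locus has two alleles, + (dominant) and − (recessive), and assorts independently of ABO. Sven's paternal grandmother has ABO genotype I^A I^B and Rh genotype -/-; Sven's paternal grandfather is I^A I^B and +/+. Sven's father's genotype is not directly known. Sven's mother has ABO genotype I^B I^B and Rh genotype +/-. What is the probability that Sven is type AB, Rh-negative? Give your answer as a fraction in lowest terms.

1/8

Sven's father's ABO genotype from I^A I^B × I^A I^B: 1/4 I^A I^A, 1/2 I^A I^B, 1/4 I^B I^B.
Crossing each possibility with the mother I^B I^B and summing P(type AB): 1/4·1 + 1/2·1/2 + 1/4·0 = 1/2.
Similarly for Rh via the father's Rh distribution: P(Rh-) = 1/4.
Independent loci: 1/2 × 1/4 = 1/8.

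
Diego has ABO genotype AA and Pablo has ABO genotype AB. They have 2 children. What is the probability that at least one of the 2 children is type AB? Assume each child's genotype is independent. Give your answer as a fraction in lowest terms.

3/4

ABO cross AA × AB → 1/2 A, 1/2 AB.
So P(type AB) = 1/2 per child.
P(none) = (1/2)^2 = 1/4; P(at least one) = 1 − 1/4 = 3/4.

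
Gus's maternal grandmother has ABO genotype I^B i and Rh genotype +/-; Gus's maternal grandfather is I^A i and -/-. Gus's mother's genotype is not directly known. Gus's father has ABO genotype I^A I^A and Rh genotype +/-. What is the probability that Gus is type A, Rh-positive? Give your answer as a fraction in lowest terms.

15/32

Gus's mother's ABO genotype from I^B i × I^A i: 1/4 I^A I^B, 1/4 I^A i, 1/4 I^B i, 1/4 i i.
Crossing each possibility with the father I^A I^A and summing P(type A): 1/4·1/2 + 1/4·1 + 1/4·1/2 + 1/4·1 = 3/4.
Similarly for Rh via the mother's Rh distribution: P(Rh+) = 5/8.
Independent loci: 3/4 × 5/8 = 15/32.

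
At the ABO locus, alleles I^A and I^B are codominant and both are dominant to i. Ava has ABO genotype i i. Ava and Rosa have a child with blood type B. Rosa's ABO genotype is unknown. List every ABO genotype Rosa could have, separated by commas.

I^A I^B, I^B I^B, I^B i

For each candidate genotype of Rosa, check whether crossing it with i i can produce every observed child phenotype.
  I^A I^A → possible child types {A} ✗
  I^A I^B → possible child types {A, B} ✓
  I^A i → possible child types {O, A} ✗
  I^B I^B → possible child types {B} ✓
  I^B i → possible child types {O, B} ✓
  i i → possible child types {O} ✗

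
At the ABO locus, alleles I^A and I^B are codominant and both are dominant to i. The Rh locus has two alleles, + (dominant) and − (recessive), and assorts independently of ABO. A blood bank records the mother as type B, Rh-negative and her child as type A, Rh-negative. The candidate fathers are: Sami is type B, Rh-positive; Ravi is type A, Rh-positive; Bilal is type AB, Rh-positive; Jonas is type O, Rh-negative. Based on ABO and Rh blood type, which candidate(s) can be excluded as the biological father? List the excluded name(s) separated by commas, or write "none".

A candidate is excluded only if no genotype consistent with his phenotype could produce a type A, Rh-negative child with a type B, Rh-negative mother.
Sami (type B, Rh+): no genotype consistent with that phenotype can produce a type-A Rh- child with a type-B mother.
Jonas (type O, Rh-): no genotype consistent with that phenotype can produce a type-A Rh- child with a type-B mother.

Sami, Jonas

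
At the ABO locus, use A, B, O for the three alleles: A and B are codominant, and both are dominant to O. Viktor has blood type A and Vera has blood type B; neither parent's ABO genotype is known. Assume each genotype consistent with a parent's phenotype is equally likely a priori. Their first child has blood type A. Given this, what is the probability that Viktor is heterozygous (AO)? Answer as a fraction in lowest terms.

Possible genotypes: Viktor ∈ {AA, AO}; Vera ∈ {BB, BO}.
Weight each parental genotype pair by prior × P(type-A child):
  AA × BO: posterior weight 2/3.
  AO × BO: posterior weight 1/3.
Sum the posterior weight over pairs where Viktor is AO: 1/3.

1/3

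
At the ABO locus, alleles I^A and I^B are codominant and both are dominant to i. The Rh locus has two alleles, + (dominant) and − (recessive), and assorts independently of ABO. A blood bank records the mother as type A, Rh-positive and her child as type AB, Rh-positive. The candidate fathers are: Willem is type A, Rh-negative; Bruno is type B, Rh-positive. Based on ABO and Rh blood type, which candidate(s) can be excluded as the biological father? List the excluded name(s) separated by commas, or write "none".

Willem

A candidate is excluded only if no genotype consistent with his phenotype could produce a type AB, Rh-positive child with a type A, Rh-positive mother.
Willem (type A, Rh-): no genotype consistent with that phenotype can produce a type-AB Rh+ child with a type-A mother.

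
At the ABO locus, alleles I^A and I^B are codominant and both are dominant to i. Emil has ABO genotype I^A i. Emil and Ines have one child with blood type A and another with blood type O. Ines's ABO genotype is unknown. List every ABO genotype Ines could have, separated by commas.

For each candidate genotype of Ines, check whether crossing it with I^A i can produce every observed child phenotype.
  I^A I^A → possible child types {A} ✗
  I^A I^B → possible child types {A, B, AB} ✗
  I^A i → possible child types {O, A} ✓
  I^B I^B → possible child types {B, AB} ✗
  I^B i → possible child types {O, A, B, AB} ✓
  i i → possible child types {O, A} ✓

I^A i, I^B i, i i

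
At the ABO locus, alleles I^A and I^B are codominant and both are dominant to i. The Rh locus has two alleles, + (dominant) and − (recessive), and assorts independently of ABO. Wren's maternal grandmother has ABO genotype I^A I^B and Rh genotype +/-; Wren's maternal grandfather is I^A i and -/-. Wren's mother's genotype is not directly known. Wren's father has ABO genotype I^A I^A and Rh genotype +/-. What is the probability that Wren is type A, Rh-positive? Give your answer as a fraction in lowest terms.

Wren's mother's ABO genotype from I^A I^B × I^A i: 1/4 I^A I^A, 1/4 I^A I^B, 1/4 I^A i, 1/4 I^B i.
Crossing each possibility with the father I^A I^A and summing P(type A): 1/4·1 + 1/4·1/2 + 1/4·1 + 1/4·1/2 = 3/4.
Similarly for Rh via the mother's Rh distribution: P(Rh+) = 5/8.
Independent loci: 3/4 × 5/8 = 15/32.

15/32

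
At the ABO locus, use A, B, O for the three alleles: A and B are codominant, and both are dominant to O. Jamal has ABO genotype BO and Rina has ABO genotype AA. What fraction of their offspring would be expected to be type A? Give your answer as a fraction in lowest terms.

1/2

ABO cross BO × AA → offspring phenotypes: 1/2 A, 1/2 AB.
So P(type A) = 1/2.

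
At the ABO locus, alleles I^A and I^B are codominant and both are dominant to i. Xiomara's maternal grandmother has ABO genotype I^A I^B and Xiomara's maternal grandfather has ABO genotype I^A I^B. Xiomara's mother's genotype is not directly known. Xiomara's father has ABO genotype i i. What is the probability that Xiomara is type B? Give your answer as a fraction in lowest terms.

1/2

Xiomara's mother's ABO genotype from I^A I^B × I^A I^B: 1/4 I^A I^A, 1/2 I^A I^B, 1/4 I^B I^B.
Crossing each possibility with the father i i and summing P(type B): 1/4·0 + 1/2·1/2 + 1/4·1 = 1/2.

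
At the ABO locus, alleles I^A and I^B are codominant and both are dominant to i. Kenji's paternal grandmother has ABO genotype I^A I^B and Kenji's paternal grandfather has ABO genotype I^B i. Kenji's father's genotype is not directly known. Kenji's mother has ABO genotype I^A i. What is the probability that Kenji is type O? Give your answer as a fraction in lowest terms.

Kenji's father's ABO genotype from I^A I^B × I^B i: 1/4 I^A I^B, 1/4 I^A i, 1/4 I^B I^B, 1/4 I^B i.
Crossing each possibility with the mother I^A i and summing P(type O): 1/4·0 + 1/4·1/4 + 1/4·0 + 1/4·1/4 = 1/8.

1/8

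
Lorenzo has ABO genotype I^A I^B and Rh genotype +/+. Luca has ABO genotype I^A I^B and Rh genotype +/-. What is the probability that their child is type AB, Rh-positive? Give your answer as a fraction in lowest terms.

ABO cross I^A I^B × I^A I^B → offspring phenotypes: 1/4 A, 1/4 B, 1/2 AB.
Rh cross +/+ × +/- → 1 Rh+.
Independent loci: P(type AB, Rh-positive) = 1/2 × 1 = 1/2.

1/2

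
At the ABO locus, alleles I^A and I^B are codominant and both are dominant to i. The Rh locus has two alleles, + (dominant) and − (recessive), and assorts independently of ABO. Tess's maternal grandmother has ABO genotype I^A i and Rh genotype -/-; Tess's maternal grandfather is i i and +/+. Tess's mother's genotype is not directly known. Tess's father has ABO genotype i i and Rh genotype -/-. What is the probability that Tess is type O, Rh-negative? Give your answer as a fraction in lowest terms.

Tess's mother's ABO genotype from I^A i × i i: 1/2 I^A i, 1/2 i i.
Crossing each possibility with the father i i and summing P(type O): 1/2·1/2 + 1/2·1 = 3/4.
Similarly for Rh via the mother's Rh distribution: P(Rh-) = 1/2.
Independent loci: 3/4 × 1/2 = 3/8.

3/8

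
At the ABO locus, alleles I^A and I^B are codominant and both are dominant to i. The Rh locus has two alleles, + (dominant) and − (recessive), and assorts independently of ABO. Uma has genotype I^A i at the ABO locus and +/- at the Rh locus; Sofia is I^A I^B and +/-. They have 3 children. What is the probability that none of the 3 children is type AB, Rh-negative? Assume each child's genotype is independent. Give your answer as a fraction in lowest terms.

3375/4096

ABO cross I^A i × I^A I^B → 1/2 A, 1/4 B, 1/4 AB.
Rh cross +/- × +/- → 3/4 Rh+, 1/4 Rh-; so P(type AB, Rh-negative) = 1/4 × 1/4 = 1/16 per child.
P(not type AB, Rh-negative) = 15/16 for one child; (15/16)^3 = 3375/4096.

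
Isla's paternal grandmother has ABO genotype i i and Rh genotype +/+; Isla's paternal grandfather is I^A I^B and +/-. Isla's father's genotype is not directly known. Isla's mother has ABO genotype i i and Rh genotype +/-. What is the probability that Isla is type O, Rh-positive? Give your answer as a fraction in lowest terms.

7/16

Isla's father's ABO genotype from i i × I^A I^B: 1/2 I^A i, 1/2 I^B i.
Crossing each possibility with the mother i i and summing P(type O): 1/2·1/2 + 1/2·1/2 = 1/2.
Similarly for Rh via the father's Rh distribution: P(Rh+) = 7/8.
Independent loci: 1/2 × 7/8 = 7/16.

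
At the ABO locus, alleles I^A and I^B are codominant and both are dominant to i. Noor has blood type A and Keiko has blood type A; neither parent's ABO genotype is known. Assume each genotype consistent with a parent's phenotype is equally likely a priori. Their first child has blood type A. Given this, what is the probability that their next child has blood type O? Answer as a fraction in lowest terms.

Possible genotypes: Noor ∈ {I^A I^A, I^A i}; Keiko ∈ {I^A I^A, I^A i}.
Weight each parental genotype pair by prior × P(type-A child):
  I^A I^A × I^A I^A: posterior weight 4/15; P(next child type O) = 0.
  I^A I^A × I^A i: posterior weight 4/15; P(next child type O) = 0.
  I^A i × I^A I^A: posterior weight 4/15; P(next child type O) = 0.
  I^A i × I^A i: posterior weight 1/5; P(next child type O) = 1/4.
Weighted sum = 1/20.

1/20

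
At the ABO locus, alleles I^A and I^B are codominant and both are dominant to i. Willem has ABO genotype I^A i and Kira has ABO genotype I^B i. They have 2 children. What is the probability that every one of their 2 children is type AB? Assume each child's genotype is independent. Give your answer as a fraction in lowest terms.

1/16

ABO cross I^A i × I^B i → 1/4 O, 1/4 A, 1/4 B, 1/4 AB.
So P(type AB) = 1/4 per child.
All 2 independent: (1/4)^2 = 1/16.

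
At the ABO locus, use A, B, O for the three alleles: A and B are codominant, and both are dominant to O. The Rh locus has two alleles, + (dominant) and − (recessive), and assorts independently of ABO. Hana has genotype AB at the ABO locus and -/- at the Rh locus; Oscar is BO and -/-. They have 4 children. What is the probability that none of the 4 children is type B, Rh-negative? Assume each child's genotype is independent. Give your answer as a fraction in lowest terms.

1/16

ABO cross AB × BO → 1/4 A, 1/2 B, 1/4 AB.
Rh cross -/- × -/- → 1 Rh-; so P(type B, Rh-negative) = 1/2 × 1 = 1/2 per child.
P(not type B, Rh-negative) = 1/2 for one child; (1/2)^4 = 1/16.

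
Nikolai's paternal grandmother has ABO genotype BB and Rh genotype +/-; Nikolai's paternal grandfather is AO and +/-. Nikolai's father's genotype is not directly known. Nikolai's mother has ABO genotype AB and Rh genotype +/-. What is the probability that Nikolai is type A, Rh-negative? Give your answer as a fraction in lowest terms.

Nikolai's father's ABO genotype from BB × AO: 1/2 AB, 1/2 BO.
Crossing each possibility with the mother AB and summing P(type A): 1/2·1/4 + 1/2·1/4 = 1/4.
Similarly for Rh via the father's Rh distribution: P(Rh-) = 1/4.
Independent loci: 1/4 × 1/4 = 1/16.

1/16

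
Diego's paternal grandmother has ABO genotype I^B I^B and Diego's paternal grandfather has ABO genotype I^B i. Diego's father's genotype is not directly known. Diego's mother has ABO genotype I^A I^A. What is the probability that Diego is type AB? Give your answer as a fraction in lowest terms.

Diego's father's ABO genotype from I^B I^B × I^B i: 1/2 I^B I^B, 1/2 I^B i.
Crossing each possibility with the mother I^A I^A and summing P(type AB): 1/2·1 + 1/2·1/2 = 3/4.

3/4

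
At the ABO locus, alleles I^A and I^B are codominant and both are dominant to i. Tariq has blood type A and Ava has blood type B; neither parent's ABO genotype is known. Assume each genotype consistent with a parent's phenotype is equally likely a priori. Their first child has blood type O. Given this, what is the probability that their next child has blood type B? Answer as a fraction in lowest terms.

Possible genotypes: Tariq ∈ {I^A I^A, I^A i}; Ava ∈ {I^B I^B, I^B i}.
Weight each parental genotype pair by prior × P(type-O child):
  I^A i × I^B i: posterior weight 1; P(next child type B) = 1/4.
Weighted sum = 1/4.

1/4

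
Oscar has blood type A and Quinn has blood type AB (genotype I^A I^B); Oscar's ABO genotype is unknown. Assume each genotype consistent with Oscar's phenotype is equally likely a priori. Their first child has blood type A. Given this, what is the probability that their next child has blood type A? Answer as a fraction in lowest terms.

Possible genotypes: Oscar ∈ {I^A I^A, I^A i}; Quinn ∈ {I^A I^B}.
Weight each parental genotype pair by prior × P(type-A child):
  I^A I^A × I^A I^B: posterior weight 1/2; P(next child type A) = 1/2.
  I^A i × I^A I^B: posterior weight 1/2; P(next child type A) = 1/2.
Weighted sum = 1/2.

1/2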